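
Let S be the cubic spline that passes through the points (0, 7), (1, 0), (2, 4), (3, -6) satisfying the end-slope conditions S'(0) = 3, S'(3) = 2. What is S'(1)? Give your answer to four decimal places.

-1.8667

Let m_i = S''(x_i). Step sizes h_i = 1, 1, 1; slopes of the chords Δ_i = (y_(i+1) - y_i)/h_i = -7, 4, -10.
  1·m_0 + 4·m_1 + 1·m_2 = 6(Δ_1 - Δ_0) = 66
  1·m_1 + 4·m_2 + 1·m_3 = 6(Δ_2 - Δ_1) = -84
Clamped end conditions give two more equations: 2h_0·m_0 + h_0·m_1 = 6(Δ_0 - S'(0)) = -60 and h_2·m_2 + 2h_2·m_3 = 6(S'(3) - Δ_2) = 72.
Hence m_0 = -754/15, m_1 = 608/15, m_2 = -688/15, m_3 = 884/15.
On [1, 2], S'(x) = b_1 + 2c_1·(x - 1) + 3d_1·(x - 1)² with b_1 = Δ_1 - h_1(2m_1 + m_2)/6 = -28/15, c_1 = m_1/2 = 304/15, d_1 = (m_2 - m_1)/(6h_1) = -72/5. So S'(1) = -28/15.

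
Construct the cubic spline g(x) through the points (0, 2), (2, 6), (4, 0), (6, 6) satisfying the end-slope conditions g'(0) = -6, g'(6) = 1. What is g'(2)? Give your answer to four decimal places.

Write M_i for g''(x_i). With h_i = 2, 2, 2 and divided differences Δ_i = 2, -3, 3, the continuity of g' gives the tridiagonal system
  2·M_0 + 8·M_1 + 2·M_2 = 6(Δ_1 - Δ_0) = -30
  2·M_1 + 8·M_2 + 2·M_3 = 6(Δ_2 - Δ_1) = 36
Clamped end conditions give two more equations: 2h_0·M_0 + h_0·M_1 = 6(Δ_0 - g'(0)) = 48 and h_2·M_2 + 2h_2·M_3 = 6(g'(6) - Δ_2) = -12.
Solving: M_0 = 257/15, M_1 = -154/15, M_2 = 134/15, M_3 = -112/15.
On [2, 4], g'(x) = b_1 + 2c_1·(x - 2) + 3d_1·(x - 2)² with b_1 = Δ_1 - h_1(2M_1 + M_2)/6 = 13/15, c_1 = M_1/2 = -77/15, d_1 = (M_2 - M_1)/(6h_1) = 8/5. So g'(2) = 13/15.

0.8667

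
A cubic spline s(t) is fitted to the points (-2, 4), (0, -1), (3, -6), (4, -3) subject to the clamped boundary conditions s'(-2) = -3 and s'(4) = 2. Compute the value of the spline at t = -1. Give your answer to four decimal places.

Let M_i = s''(x_i). Step sizes h_i = 2, 3, 1; slopes of the chords Δ_i = (y_(i+1) - y_i)/h_i = -5/2, -5/3, 3.
  2·M_0 + 10·M_1 + 3·M_2 = 6(Δ_1 - Δ_0) = 5
  3·M_1 + 8·M_2 + 1·M_3 = 6(Δ_2 - Δ_1) = 28
Clamped end conditions give two more equations: 2h_0·M_0 + h_0·M_1 = 6(Δ_0 - s'(-2)) = 3 and h_2·M_2 + 2h_2·M_3 = 6(s'(4) - Δ_2) = -6.
Solving the tridiagonal system: M_0 = 103/78, M_1 = -89/78, M_2 = 179/39, M_3 = -413/78.
On [-2, 0], s(t) = 4 - 3·(t + 2) + 103/156·(t + 2)² - 8/39·(t + 2)³.
With (t + 2) = 1: s(-1) = 227/156.

1.4551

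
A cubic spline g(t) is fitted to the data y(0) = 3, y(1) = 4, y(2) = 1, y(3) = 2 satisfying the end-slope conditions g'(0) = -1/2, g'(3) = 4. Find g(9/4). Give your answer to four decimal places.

0.6453

With M_i denoting the second derivative at x_i, h_i = 1, 1, 1, and Δ_i = (y_(i+1) − y_i)/h_i = 1, -3, 1:
  1·M_0 + 4·M_1 + 1·M_2 = 6(Δ_1 - Δ_0) = -24
  1·M_1 + 4·M_2 + 1·M_3 = 6(Δ_2 - Δ_1) = 24
Clamped end conditions give two more equations: 2h_0·M_0 + h_0·M_1 = 6(Δ_0 - g'(0)) = 9 and h_2·M_2 + 2h_2·M_3 = 6(g'(3) - Δ_2) = 18.
Forward elimination and back-substitution give M_0 = 48/5, M_1 = -51/5, M_2 = 36/5, M_3 = 27/5.
On [2, 3], g(t) = 1 - 23/10·(t - 2) + 18/5·(t - 2)² - 3/10·(t - 2)³.
With (t - 2) = 1/4: g(9/4) = 413/640.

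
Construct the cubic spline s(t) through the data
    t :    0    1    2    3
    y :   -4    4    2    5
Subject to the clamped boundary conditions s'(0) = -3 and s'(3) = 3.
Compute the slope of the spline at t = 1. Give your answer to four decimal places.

5.6000

Put m_i = s'' at the i-th knot. Here h = (1, 1, 1) and Δ = (8, -2, 3), so the interior equations h_(i-1)·m_(i-1) + 2(h_(i-1)+h_i)·m_i + h_i·m_(i+1) = 6(Δ_i − Δ_(i-1)) read
  1·m_0 + 4·m_1 + 1·m_2 = 6(Δ_1 - Δ_0) = -60
  1·m_1 + 4·m_2 + 1·m_3 = 6(Δ_2 - Δ_1) = 30
Clamped end conditions give two more equations: 2h_0·m_0 + h_0·m_1 = 6(Δ_0 - s'(0)) = 66 and h_2·m_2 + 2h_2·m_3 = 6(s'(3) - Δ_2) = 0.
Forward elimination and back-substitution give m_0 = 244/5, m_1 = -158/5, m_2 = 88/5, m_3 = -44/5.
On [1, 2], s'(t) = b_1 + 2c_1·(t - 1) + 3d_1·(t - 1)² with b_1 = Δ_1 - h_1(2m_1 + m_2)/6 = 28/5, c_1 = m_1/2 = -79/5, d_1 = (m_2 - m_1)/(6h_1) = 41/5. So s'(1) = 28/5.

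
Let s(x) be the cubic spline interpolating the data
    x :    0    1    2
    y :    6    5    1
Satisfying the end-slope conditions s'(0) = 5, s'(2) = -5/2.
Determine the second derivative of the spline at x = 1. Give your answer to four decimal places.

-1.5000

With σ_i denoting the second derivative at x_i, h_i = 1, 1, and Δ_i = (y_(i+1) − y_i)/h_i = -1, -4:
  1·σ_0 + 4·σ_1 + 1·σ_2 = 6(Δ_1 - Δ_0) = -18
Clamped end conditions give two more equations: 2h_0·σ_0 + h_0·σ_1 = 6(Δ_0 - s'(0)) = -36 and h_1·σ_1 + 2h_1·σ_2 = 6(s'(2) - Δ_1) = 9.
Hence σ_0 = -69/4, σ_1 = -3/2, σ_2 = 21/4.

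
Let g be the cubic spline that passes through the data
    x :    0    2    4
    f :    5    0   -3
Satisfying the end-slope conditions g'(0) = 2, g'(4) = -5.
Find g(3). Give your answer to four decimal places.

-0.8125

Put M_i = g'' at the i-th knot. Here h = (2, 2) and Δ = (-5/2, -3/2), so the interior equations h_(i-1)·M_(i-1) + 2(h_(i-1)+h_i)·M_i + h_i·M_(i+1) = 6(Δ_i − Δ_(i-1)) read
  2·M_0 + 8·M_1 + 2·M_2 = 6(Δ_1 - Δ_0) = 6
Clamped end conditions give two more equations: 2h_0·M_0 + h_0·M_1 = 6(Δ_0 - g'(0)) = -27 and h_1·M_1 + 2h_1·M_2 = 6(g'(4) - Δ_1) = -21.
Solving: M_0 = -37/4, M_1 = 5, M_2 = -31/4.
On [2, 4], g(x) = 0 - 9/4·(x - 2) + 5/2·(x - 2)² - 17/16·(x - 2)³.
With (x - 2) = 1: g(3) = -13/16.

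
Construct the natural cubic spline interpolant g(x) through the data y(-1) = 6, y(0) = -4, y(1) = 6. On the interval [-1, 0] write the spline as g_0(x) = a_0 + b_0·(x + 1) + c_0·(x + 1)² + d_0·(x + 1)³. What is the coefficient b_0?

-15

Write σ_i for g''(x_i). With h_i = 1, 1 and divided differences Δ_i = -10, 10, the continuity of g' gives the tridiagonal system
  1·σ_0 + 4·σ_1 + 1·σ_2 = 6(Δ_1 - Δ_0) = 120
Natural end conditions: σ_0 = σ_2 = 0.
Hence σ_0 = 0, σ_1 = 30, σ_2 = 0.
On [-1, 0], with g_0(x) = a_0 + b_0·(x + 1) + c_0·(x + 1)² + d_0·(x + 1)³: c_0 = σ_0/2 = 0, d_0 = (σ_1 - σ_0)/(6h_0) = 5, b_0 = Δ_0 - h_0(2σ_0 + σ_1)/6 = -15.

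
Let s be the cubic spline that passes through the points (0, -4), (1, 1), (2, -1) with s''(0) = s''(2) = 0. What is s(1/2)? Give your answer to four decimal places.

Write m_i for s''(x_i). With h_i = 1, 1 and divided differences Δ_i = 5, -2, the continuity of s' gives the tridiagonal system
  1·m_0 + 4·m_1 + 1·m_2 = 6(Δ_1 - Δ_0) = -42
Natural end conditions: m_0 = m_2 = 0.
Solving the tridiagonal system: m_0 = 0, m_1 = -21/2, m_2 = 0.
On [0, 1], s(x) = -4 + 27/4·x + 0·x² - 7/4·x³.
With x = 1/2: s(1/2) = -27/32.

-0.8438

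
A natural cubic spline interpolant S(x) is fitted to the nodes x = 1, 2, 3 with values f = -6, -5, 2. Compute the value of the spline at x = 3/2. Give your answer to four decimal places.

-6.0625

With σ_i denoting the second derivative at x_i, h_i = 1, 1, and Δ_i = (y_(i+1) − y_i)/h_i = 1, 7:
  1·σ_0 + 4·σ_1 + 1·σ_2 = 6(Δ_1 - Δ_0) = 36
Natural end conditions: σ_0 = σ_2 = 0.
Hence σ_0 = 0, σ_1 = 9, σ_2 = 0.
On [1, 2], S(x) = -6 - 1/2·(x - 1) + 0·(x - 1)² + 3/2·(x - 1)³.
With (x - 1) = 1/2: S(3/2) = -97/16.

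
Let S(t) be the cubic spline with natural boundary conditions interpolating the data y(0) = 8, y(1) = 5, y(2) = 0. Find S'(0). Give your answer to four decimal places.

-2.5000

Let M_i = S''(x_i). Step sizes h_i = 1, 1; slopes of the chords Δ_i = (y_(i+1) - y_i)/h_i = -3, -5.
  1·M_0 + 4·M_1 + 1·M_2 = 6(Δ_1 - Δ_0) = -12
Natural end conditions: M_0 = M_2 = 0.
Solving the tridiagonal system: M_0 = 0, M_1 = -3, M_2 = 0.
On [0, 1], S'(t) = b_0 + 2c_0·t + 3d_0·t² with b_0 = Δ_0 - h_0(2M_0 + M_1)/6 = -5/2, c_0 = M_0/2 = 0, d_0 = (M_1 - M_0)/(6h_0) = -1/2. So S'(0) = -5/2.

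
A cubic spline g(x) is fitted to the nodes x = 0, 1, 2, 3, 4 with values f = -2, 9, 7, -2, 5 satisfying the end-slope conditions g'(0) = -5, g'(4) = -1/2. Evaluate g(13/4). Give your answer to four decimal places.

Write M_i for g''(x_i). With h_i = 1, 1, 1, 1 and divided differences Δ_i = 11, -2, -9, 7, the continuity of g' gives the tridiagonal system
  1·M_0 + 4·M_1 + 1·M_2 = 6(Δ_1 - Δ_0) = -78
  1·M_1 + 4·M_2 + 1·M_3 = 6(Δ_2 - Δ_1) = -42
  1·M_2 + 4·M_3 + 1·M_4 = 6(Δ_3 - Δ_2) = 96
Clamped end conditions give two more equations: 2h_0·M_0 + h_0·M_1 = 6(Δ_0 - g'(0)) = 96 and h_3·M_3 + 2h_3·M_4 = 6(g'(4) - Δ_3) = -45.
Hence M_0 = 3603/56, M_1 = -915/28, M_2 = -93/8, M_3 = 1041/28, M_4 = -2301/56.
On [3, 4], g(x) = -2 + 163/112·(x - 3) + 1041/56·(x - 3)² - 1461/112·(x - 3)³.
With (x - 3) = 1/4: g(13/4) = -4861/7168.

-0.6782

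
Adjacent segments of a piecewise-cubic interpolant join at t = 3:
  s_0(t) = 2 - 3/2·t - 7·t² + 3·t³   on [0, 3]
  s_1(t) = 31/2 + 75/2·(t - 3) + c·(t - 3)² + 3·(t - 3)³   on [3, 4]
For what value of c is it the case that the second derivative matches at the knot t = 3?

20

s_0''(t) = -14 + 18·t, so s_0''(3) = 40. On the right, s_1''(3) = 2c, so c = 20.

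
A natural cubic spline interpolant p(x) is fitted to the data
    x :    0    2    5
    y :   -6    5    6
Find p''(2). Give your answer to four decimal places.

Put M_i = p'' at the i-th knot. Here h = (2, 3) and Δ = (11/2, 1/3), so the interior equations h_(i-1)·M_(i-1) + 2(h_(i-1)+h_i)·M_i + h_i·M_(i+1) = 6(Δ_i − Δ_(i-1)) read
  2·M_0 + 10·M_1 + 3·M_2 = 6(Δ_1 - Δ_0) = -31
Natural end conditions: M_0 = M_2 = 0.
Solving: M_0 = 0, M_1 = -31/10, M_2 = 0.

-3.1000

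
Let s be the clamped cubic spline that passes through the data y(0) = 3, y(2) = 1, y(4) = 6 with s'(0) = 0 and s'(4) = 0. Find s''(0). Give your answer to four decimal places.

-4.1250

Write σ_i for s''(x_i). With h_i = 2, 2 and divided differences Δ_i = -1, 5/2, the continuity of s' gives the tridiagonal system
  2·σ_0 + 8·σ_1 + 2·σ_2 = 6(Δ_1 - Δ_0) = 21
Clamped end conditions give two more equations: 2h_0·σ_0 + h_0·σ_1 = 6(Δ_0 - s'(0)) = -6 and h_1·σ_1 + 2h_1·σ_2 = 6(s'(4) - Δ_1) = -15.
Solving the tridiagonal system: σ_0 = -33/8, σ_1 = 21/4, σ_2 = -51/8.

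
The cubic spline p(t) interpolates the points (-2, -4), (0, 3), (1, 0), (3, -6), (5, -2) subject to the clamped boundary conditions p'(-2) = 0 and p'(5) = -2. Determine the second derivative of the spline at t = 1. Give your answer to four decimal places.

-0.4016

Let m_i = p''(x_i). Step sizes h_i = 2, 1, 2, 2; slopes of the chords Δ_i = (y_(i+1) - y_i)/h_i = 7/2, -3, -3, 2.
  2·m_0 + 6·m_1 + 1·m_2 = 6(Δ_1 - Δ_0) = -39
  1·m_1 + 6·m_2 + 2·m_3 = 6(Δ_2 - Δ_1) = 0
  2·m_2 + 8·m_3 + 2·m_4 = 6(Δ_3 - Δ_2) = 30
Clamped end conditions give two more equations: 2h_0·m_0 + h_0·m_1 = 6(Δ_0 - p'(-2)) = 21 and h_3·m_3 + 2h_3·m_4 = 6(p'(5) - Δ_3) = -24.
Forward elimination and back-substitution give m_0 = 2479/244, m_1 = -599/61, m_2 = -49/122, m_3 = 373/61, m_4 = -1105/122.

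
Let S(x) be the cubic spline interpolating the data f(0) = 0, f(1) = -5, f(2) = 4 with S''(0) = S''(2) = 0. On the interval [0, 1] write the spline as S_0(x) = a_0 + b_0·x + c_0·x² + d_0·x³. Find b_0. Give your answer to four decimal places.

-8.5000

Write σ_i for S''(x_i). With h_i = 1, 1 and divided differences Δ_i = -5, 9, the continuity of S' gives the tridiagonal system
  1·σ_0 + 4·σ_1 + 1·σ_2 = 6(Δ_1 - Δ_0) = 84
Natural end conditions: σ_0 = σ_2 = 0.
Solving: σ_0 = 0, σ_1 = 21, σ_2 = 0.
On [0, 1], with S_0(x) = a_0 + b_0·x + c_0·x² + d_0·x³: c_0 = σ_0/2 = 0, d_0 = (σ_1 - σ_0)/(6h_0) = 7/2, b_0 = Δ_0 - h_0(2σ_0 + σ_1)/6 = -17/2.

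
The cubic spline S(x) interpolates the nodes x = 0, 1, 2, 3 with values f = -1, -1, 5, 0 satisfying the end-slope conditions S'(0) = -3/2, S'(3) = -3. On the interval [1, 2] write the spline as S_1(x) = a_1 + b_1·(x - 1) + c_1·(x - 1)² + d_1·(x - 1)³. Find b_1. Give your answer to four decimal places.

With M_i denoting the second derivative at x_i, h_i = 1, 1, 1, and Δ_i = (y_(i+1) − y_i)/h_i = 0, 6, -5:
  1·M_0 + 4·M_1 + 1·M_2 = 6(Δ_1 - Δ_0) = 36
  1·M_1 + 4·M_2 + 1·M_3 = 6(Δ_2 - Δ_1) = -66
Clamped end conditions give two more equations: 2h_0·M_0 + h_0·M_1 = 6(Δ_0 - S'(0)) = 9 and h_2·M_2 + 2h_2·M_3 = 6(S'(3) - Δ_2) = 12.
Hence M_0 = -18/5, M_1 = 81/5, M_2 = -126/5, M_3 = 93/5.
On [1, 2], with S_1(x) = a_1 + b_1·(x - 1) + c_1·(x - 1)² + d_1·(x - 1)³: c_1 = M_1/2 = 81/10, d_1 = (M_2 - M_1)/(6h_1) = -69/10, b_1 = Δ_1 - h_1(2M_1 + M_2)/6 = 24/5.

4.8000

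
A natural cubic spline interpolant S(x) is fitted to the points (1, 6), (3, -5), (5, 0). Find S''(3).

Write M_i for S''(x_i). With h_i = 2, 2 and divided differences Δ_i = -11/2, 5/2, the continuity of S' gives the tridiagonal system
  2·M_0 + 8·M_1 + 2·M_2 = 6(Δ_1 - Δ_0) = 48
Natural end conditions: M_0 = M_2 = 0.
Forward elimination and back-substitution give M_0 = 0, M_1 = 6, M_2 = 0.

6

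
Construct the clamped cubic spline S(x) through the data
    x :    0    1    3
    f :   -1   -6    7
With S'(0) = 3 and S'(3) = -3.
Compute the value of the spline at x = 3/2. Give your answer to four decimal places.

Let m_i = S''(x_i). Step sizes h_i = 1, 2; slopes of the chords Δ_i = (y_(i+1) - y_i)/h_i = -5, 13/2.
  1·m_0 + 6·m_1 + 2·m_2 = 6(Δ_1 - Δ_0) = 69
Clamped end conditions give two more equations: 2h_0·m_0 + h_0·m_1 = 6(Δ_0 - S'(0)) = -48 and h_1·m_1 + 2h_1·m_2 = 6(S'(3) - Δ_1) = -57.
Solving: m_0 = -75/2, m_1 = 27, m_2 = -111/4.
On [1, 3], S(x) = -6 - 9/4·(x - 1) + 27/2·(x - 1)² - 73/16·(x - 1)³.
With (x - 1) = 1/2: S(3/2) = -553/128.

-4.3203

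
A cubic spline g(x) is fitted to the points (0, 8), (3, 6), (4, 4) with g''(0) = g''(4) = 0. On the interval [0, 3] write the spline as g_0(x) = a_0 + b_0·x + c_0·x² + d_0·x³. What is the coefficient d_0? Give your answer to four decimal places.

-0.0556

Write m_i for g''(x_i). With h_i = 3, 1 and divided differences Δ_i = -2/3, -2, the continuity of g' gives the tridiagonal system
  3·m_0 + 8·m_1 + 1·m_2 = 6(Δ_1 - Δ_0) = -8
Natural end conditions: m_0 = m_2 = 0.
Solving: m_0 = 0, m_1 = -1, m_2 = 0.
On [0, 3], with g_0(x) = a_0 + b_0·x + c_0·x² + d_0·x³: c_0 = m_0/2 = 0, d_0 = (m_1 - m_0)/(6h_0) = -1/18, b_0 = Δ_0 - h_0(2m_0 + m_1)/6 = -1/6.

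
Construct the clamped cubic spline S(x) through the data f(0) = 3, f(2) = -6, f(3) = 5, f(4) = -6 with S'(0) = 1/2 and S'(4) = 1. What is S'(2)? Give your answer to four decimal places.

9.5455

Put σ_i = S'' at the i-th knot. Here h = (2, 1, 1) and Δ = (-9/2, 11, -11), so the interior equations h_(i-1)·σ_(i-1) + 2(h_(i-1)+h_i)·σ_i + h_i·σ_(i+1) = 6(Δ_i − Δ_(i-1)) read
  2·σ_0 + 6·σ_1 + 1·σ_2 = 6(Δ_1 - Δ_0) = 93
  1·σ_1 + 4·σ_2 + 1·σ_3 = 6(Δ_2 - Δ_1) = -132
Clamped end conditions give two more equations: 2h_0·σ_0 + h_0·σ_1 = 6(Δ_0 - S'(0)) = -30 and h_2·σ_2 + 2h_2·σ_3 = 6(S'(4) - Δ_2) = 72.
Forward elimination and back-substitution give σ_0 = -529/22, σ_1 = 364/11, σ_2 = -632/11, σ_3 = 712/11.
On [2, 3], S'(x) = b_1 + 2c_1·(x - 2) + 3d_1·(x - 2)² with b_1 = Δ_1 - h_1(2σ_1 + σ_2)/6 = 105/11, c_1 = σ_1/2 = 182/11, d_1 = (σ_2 - σ_1)/(6h_1) = -166/11. So S'(2) = 105/11.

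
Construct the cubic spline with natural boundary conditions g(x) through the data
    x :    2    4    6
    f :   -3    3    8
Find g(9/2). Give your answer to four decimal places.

4.3320

Let σ_i = g''(x_i). Step sizes h_i = 2, 2; slopes of the chords Δ_i = (y_(i+1) - y_i)/h_i = 3, 5/2.
  2·σ_0 + 8·σ_1 + 2·σ_2 = 6(Δ_1 - Δ_0) = -3
Natural end conditions: σ_0 = σ_2 = 0.
Forward elimination and back-substitution give σ_0 = 0, σ_1 = -3/8, σ_2 = 0.
On [4, 6], g(x) = 3 + 11/4·(x - 4) - 3/16·(x - 4)² + 1/32·(x - 4)³.
With (x - 4) = 1/2: g(9/2) = 1109/256.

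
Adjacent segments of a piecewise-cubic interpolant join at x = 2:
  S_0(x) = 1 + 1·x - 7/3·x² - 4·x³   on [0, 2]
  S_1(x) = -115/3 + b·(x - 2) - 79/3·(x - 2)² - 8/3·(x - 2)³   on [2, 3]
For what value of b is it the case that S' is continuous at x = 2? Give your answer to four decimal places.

-56.3333

S_0'(x) = 1 - 14/3·x - 12·x², so S_0'(2) = -169/3. On the right, S_1'(2) = b, so b = -169/3.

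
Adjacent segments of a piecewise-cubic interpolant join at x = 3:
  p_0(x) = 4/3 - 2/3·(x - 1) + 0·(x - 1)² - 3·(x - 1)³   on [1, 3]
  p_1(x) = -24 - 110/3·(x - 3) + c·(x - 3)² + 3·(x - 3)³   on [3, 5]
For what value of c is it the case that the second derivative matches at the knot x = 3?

-18

p_0''(x) = 0 - 18·(x - 1), so p_0''(3) = -36. On the right, p_1''(3) = 2c, so c = -18.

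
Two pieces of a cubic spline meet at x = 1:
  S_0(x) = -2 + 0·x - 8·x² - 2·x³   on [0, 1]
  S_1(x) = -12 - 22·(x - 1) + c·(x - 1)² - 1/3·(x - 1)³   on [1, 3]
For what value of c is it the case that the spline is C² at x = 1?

S_0''(x) = -16 - 12·x, so S_0''(1) = -28. On the right, S_1''(1) = 2c, so c = -14.

-14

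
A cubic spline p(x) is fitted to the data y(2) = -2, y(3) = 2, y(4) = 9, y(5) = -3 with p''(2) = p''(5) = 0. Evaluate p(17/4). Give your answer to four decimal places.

7.7281

With M_i denoting the second derivative at x_i, h_i = 1, 1, 1, and Δ_i = (y_(i+1) − y_i)/h_i = 4, 7, -12:
  1·M_0 + 4·M_1 + 1·M_2 = 6(Δ_1 - Δ_0) = 18
  1·M_1 + 4·M_2 + 1·M_3 = 6(Δ_2 - Δ_1) = -114
Natural end conditions: M_0 = M_3 = 0.
Forward elimination and back-substitution give M_0 = 0, M_1 = 62/5, M_2 = -158/5, M_3 = 0.
On [4, 5], p(x) = 9 - 22/15·(x - 4) - 79/5·(x - 4)² + 79/15·(x - 4)³.
With (x - 4) = 1/4: p(17/4) = 2473/320.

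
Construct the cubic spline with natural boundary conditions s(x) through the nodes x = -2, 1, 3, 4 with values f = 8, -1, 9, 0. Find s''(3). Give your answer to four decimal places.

Put M_i = s'' at the i-th knot. Here h = (3, 2, 1) and Δ = (-3, 5, -9), so the interior equations h_(i-1)·M_(i-1) + 2(h_(i-1)+h_i)·M_i + h_i·M_(i+1) = 6(Δ_i − Δ_(i-1)) read
  3·M_0 + 10·M_1 + 2·M_2 = 6(Δ_1 - Δ_0) = 48
  2·M_1 + 6·M_2 + 1·M_3 = 6(Δ_2 - Δ_1) = -84
Natural end conditions: M_0 = M_3 = 0.
Forward elimination and back-substitution give M_0 = 0, M_1 = 57/7, M_2 = -117/7, M_3 = 0.

-16.7143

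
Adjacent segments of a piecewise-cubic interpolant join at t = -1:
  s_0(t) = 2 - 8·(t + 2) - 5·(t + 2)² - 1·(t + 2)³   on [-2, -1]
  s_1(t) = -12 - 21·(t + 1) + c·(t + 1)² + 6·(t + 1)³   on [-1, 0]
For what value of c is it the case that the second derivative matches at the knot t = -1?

-8

s_0''(t) = -10 - 6·(t + 2), so s_0''(-1) = -16. On the right, s_1''(-1) = 2c, so c = -8.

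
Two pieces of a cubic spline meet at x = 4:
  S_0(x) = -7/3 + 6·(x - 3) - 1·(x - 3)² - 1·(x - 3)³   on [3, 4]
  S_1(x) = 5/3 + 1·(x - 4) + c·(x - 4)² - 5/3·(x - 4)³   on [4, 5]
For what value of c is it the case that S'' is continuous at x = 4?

-4

S_0''(x) = -2 - 6·(x - 3), so S_0''(4) = -8. On the right, S_1''(4) = 2c, so c = -4.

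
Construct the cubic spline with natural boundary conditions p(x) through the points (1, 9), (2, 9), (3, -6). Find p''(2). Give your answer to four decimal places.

Write M_i for p''(x_i). With h_i = 1, 1 and divided differences Δ_i = 0, -15, the continuity of p' gives the tridiagonal system
  1·M_0 + 4·M_1 + 1·M_2 = 6(Δ_1 - Δ_0) = -90
Natural end conditions: M_0 = M_2 = 0.
Forward elimination and back-substitution give M_0 = 0, M_1 = -45/2, M_2 = 0.

-22.5000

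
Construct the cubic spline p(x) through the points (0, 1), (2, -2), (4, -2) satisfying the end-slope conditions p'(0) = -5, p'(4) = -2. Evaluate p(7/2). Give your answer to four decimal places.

Put M_i = p'' at the i-th knot. Here h = (2, 2) and Δ = (-3/2, 0), so the interior equations h_(i-1)·M_(i-1) + 2(h_(i-1)+h_i)·M_i + h_i·M_(i+1) = 6(Δ_i − Δ_(i-1)) read
  2·M_0 + 8·M_1 + 2·M_2 = 6(Δ_1 - Δ_0) = 9
Clamped end conditions give two more equations: 2h_0·M_0 + h_0·M_1 = 6(Δ_0 - p'(0)) = 21 and h_1·M_1 + 2h_1·M_2 = 6(p'(4) - Δ_1) = -12.
Hence M_0 = 39/8, M_1 = 3/4, M_2 = -27/8.
On [2, 4], p(x) = -2 + 5/8·(x - 2) + 3/8·(x - 2)² - 11/32·(x - 2)³.
With (x - 2) = 3/2: p(7/2) = -353/256.

-1.3789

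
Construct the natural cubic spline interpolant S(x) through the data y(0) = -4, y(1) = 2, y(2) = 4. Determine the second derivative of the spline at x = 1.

-6

Put M_i = S'' at the i-th knot. Here h = (1, 1) and Δ = (6, 2), so the interior equations h_(i-1)·M_(i-1) + 2(h_(i-1)+h_i)·M_i + h_i·M_(i+1) = 6(Δ_i − Δ_(i-1)) read
  1·M_0 + 4·M_1 + 1·M_2 = 6(Δ_1 - Δ_0) = -24
Natural end conditions: M_0 = M_2 = 0.
Solving: M_0 = 0, M_1 = -6, M_2 = 0.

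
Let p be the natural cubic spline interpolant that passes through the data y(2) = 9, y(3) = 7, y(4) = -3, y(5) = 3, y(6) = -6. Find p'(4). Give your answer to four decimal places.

Let M_i = p''(x_i). Step sizes h_i = 1, 1, 1, 1; slopes of the chords Δ_i = (y_(i+1) - y_i)/h_i = -2, -10, 6, -9.
  1·M_0 + 4·M_1 + 1·M_2 = 6(Δ_1 - Δ_0) = -48
  1·M_1 + 4·M_2 + 1·M_3 = 6(Δ_2 - Δ_1) = 96
  1·M_2 + 4·M_3 + 1·M_4 = 6(Δ_3 - Δ_2) = -90
Natural end conditions: M_0 = M_4 = 0.
Solving: M_0 = 0, M_1 = -597/28, M_2 = 261/7, M_3 = -891/28, M_4 = 0.
On [4, 5], p'(x) = b_2 + 2c_2·(x - 4) + 3d_2·(x - 4)² with b_2 = Δ_2 - h_2(2M_2 + M_3)/6 = -9/8, c_2 = M_2/2 = 261/14, d_2 = (M_3 - M_2)/(6h_2) = -645/56. So p'(4) = -9/8.

-1.1250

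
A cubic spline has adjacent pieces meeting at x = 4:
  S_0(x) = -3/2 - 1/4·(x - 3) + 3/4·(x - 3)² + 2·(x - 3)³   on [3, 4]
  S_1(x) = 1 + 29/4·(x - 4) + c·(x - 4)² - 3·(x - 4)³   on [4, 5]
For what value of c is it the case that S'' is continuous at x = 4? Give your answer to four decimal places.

S_0''(x) = 3/2 + 12·(x - 3), so S_0''(4) = 27/2. On the right, S_1''(4) = 2c, so c = 27/4.

6.7500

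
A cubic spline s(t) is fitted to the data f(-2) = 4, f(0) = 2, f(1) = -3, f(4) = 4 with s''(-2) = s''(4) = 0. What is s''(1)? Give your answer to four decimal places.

Put m_i = s'' at the i-th knot. Here h = (2, 1, 3) and Δ = (-1, -5, 7/3), so the interior equations h_(i-1)·m_(i-1) + 2(h_(i-1)+h_i)·m_i + h_i·m_(i+1) = 6(Δ_i − Δ_(i-1)) read
  2·m_0 + 6·m_1 + 1·m_2 = 6(Δ_1 - Δ_0) = -24
  1·m_1 + 8·m_2 + 3·m_3 = 6(Δ_2 - Δ_1) = 44
Natural end conditions: m_0 = m_3 = 0.
Solving the tridiagonal system: m_0 = 0, m_1 = -236/47, m_2 = 288/47, m_3 = 0.

6.1277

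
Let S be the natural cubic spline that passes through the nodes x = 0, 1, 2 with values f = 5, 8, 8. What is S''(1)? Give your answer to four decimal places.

-4.5000

Write m_i for S''(x_i). With h_i = 1, 1 and divided differences Δ_i = 3, 0, the continuity of S' gives the tridiagonal system
  1·m_0 + 4·m_1 + 1·m_2 = 6(Δ_1 - Δ_0) = -18
Natural end conditions: m_0 = m_2 = 0.
Solving: m_0 = 0, m_1 = -9/2, m_2 = 0.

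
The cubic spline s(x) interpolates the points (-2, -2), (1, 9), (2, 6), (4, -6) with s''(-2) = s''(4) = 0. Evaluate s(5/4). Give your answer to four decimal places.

With M_i denoting the second derivative at x_i, h_i = 3, 1, 2, and Δ_i = (y_(i+1) − y_i)/h_i = 11/3, -3, -6:
  3·M_0 + 8·M_1 + 1·M_2 = 6(Δ_1 - Δ_0) = -40
  1·M_1 + 6·M_2 + 2·M_3 = 6(Δ_2 - Δ_1) = -18
Natural end conditions: M_0 = M_3 = 0.
Hence M_0 = 0, M_1 = -222/47, M_2 = -104/47, M_3 = 0.
On [1, 2], s(x) = 9 - 149/141·(x - 1) - 111/47·(x - 1)² + 59/141·(x - 1)³.
With (x - 1) = 1/4: s(5/4) = 25853/3008.

8.5947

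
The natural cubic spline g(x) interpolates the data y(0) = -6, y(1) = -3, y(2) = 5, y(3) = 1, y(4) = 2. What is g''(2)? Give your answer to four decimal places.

-24.8571

Write M_i for g''(x_i). With h_i = 1, 1, 1, 1 and divided differences Δ_i = 3, 8, -4, 1, the continuity of g' gives the tridiagonal system
  1·M_0 + 4·M_1 + 1·M_2 = 6(Δ_1 - Δ_0) = 30
  1·M_1 + 4·M_2 + 1·M_3 = 6(Δ_2 - Δ_1) = -72
  1·M_2 + 4·M_3 + 1·M_4 = 6(Δ_3 - Δ_2) = 30
Natural end conditions: M_0 = M_4 = 0.
Solving the tridiagonal system: M_0 = 0, M_1 = 96/7, M_2 = -174/7, M_3 = 96/7, M_4 = 0.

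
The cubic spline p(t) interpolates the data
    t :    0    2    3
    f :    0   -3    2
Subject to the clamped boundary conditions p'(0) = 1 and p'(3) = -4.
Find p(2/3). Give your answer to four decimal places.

Put σ_i = p'' at the i-th knot. Here h = (2, 1) and Δ = (-3/2, 5), so the interior equations h_(i-1)·σ_(i-1) + 2(h_(i-1)+h_i)·σ_i + h_i·σ_(i+1) = 6(Δ_i − Δ_(i-1)) read
  2·σ_0 + 6·σ_1 + 1·σ_2 = 6(Δ_1 - Δ_0) = 39
Clamped end conditions give two more equations: 2h_0·σ_0 + h_0·σ_1 = 6(Δ_0 - p'(0)) = -15 and h_1·σ_1 + 2h_1·σ_2 = 6(p'(3) - Δ_1) = -54.
Forward elimination and back-substitution give σ_0 = -143/12, σ_1 = 49/3, σ_2 = -211/6.
On [0, 2], p(t) = 0 + 1·t - 143/24·t² + 113/48·t³.
With t = 2/3: p(2/3) = -104/81.

-1.2840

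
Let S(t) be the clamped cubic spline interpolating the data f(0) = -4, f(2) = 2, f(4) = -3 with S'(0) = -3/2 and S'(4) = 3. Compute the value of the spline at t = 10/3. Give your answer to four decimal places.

-2.5926

Let M_i = S''(x_i). Step sizes h_i = 2, 2; slopes of the chords Δ_i = (y_(i+1) - y_i)/h_i = 3, -5/2.
  2·M_0 + 8·M_1 + 2·M_2 = 6(Δ_1 - Δ_0) = -33
Clamped end conditions give two more equations: 2h_0·M_0 + h_0·M_1 = 6(Δ_0 - S'(0)) = 27 and h_1·M_1 + 2h_1·M_2 = 6(S'(4) - Δ_1) = 33.
Solving: M_0 = 12, M_1 = -21/2, M_2 = 27/2.
On [2, 4], S(t) = 2 + 0·(t - 2) - 21/4·(t - 2)² + 2·(t - 2)³.
With (t - 2) = 4/3: S(10/3) = -70/27.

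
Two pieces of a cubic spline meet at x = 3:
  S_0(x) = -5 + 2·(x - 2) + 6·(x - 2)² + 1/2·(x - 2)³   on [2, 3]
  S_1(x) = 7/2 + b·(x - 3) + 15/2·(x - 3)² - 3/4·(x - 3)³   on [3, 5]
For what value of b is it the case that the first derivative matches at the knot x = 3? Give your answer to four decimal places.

15.5000

S_0'(x) = 2 + 12·(x - 2) + 3/2·(x - 2)², so S_0'(3) = 31/2. On the right, S_1'(3) = b, so b = 31/2.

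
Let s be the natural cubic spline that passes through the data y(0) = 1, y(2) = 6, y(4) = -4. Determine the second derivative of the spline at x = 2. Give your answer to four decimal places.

-5.6250

Let M_i = s''(x_i). Step sizes h_i = 2, 2; slopes of the chords Δ_i = (y_(i+1) - y_i)/h_i = 5/2, -5.
  2·M_0 + 8·M_1 + 2·M_2 = 6(Δ_1 - Δ_0) = -45
Natural end conditions: M_0 = M_2 = 0.
Solving: M_0 = 0, M_1 = -45/8, M_2 = 0.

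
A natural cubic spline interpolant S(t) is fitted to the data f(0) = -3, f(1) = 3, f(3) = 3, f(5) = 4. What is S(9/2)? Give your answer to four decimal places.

Write m_i for S''(x_i). With h_i = 1, 2, 2 and divided differences Δ_i = 6, 0, 1/2, the continuity of S' gives the tridiagonal system
  1·m_0 + 6·m_1 + 2·m_2 = 6(Δ_1 - Δ_0) = -36
  2·m_1 + 8·m_2 + 2·m_3 = 6(Δ_2 - Δ_1) = 3
Natural end conditions: m_0 = m_3 = 0.
Hence m_0 = 0, m_1 = -147/22, m_2 = 45/22, m_3 = 0.
On [3, 5], S(t) = 3 - 19/22·(t - 3) + 45/44·(t - 3)² - 15/88·(t - 3)³.
With (t - 3) = 3/2: S(9/2) = 2415/704.

3.4304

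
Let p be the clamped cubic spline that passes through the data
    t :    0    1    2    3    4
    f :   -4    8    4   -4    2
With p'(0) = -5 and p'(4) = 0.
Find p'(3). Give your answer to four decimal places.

Write σ_i for p''(x_i). With h_i = 1, 1, 1, 1 and divided differences Δ_i = 12, -4, -8, 6, the continuity of p' gives the tridiagonal system
  1·σ_0 + 4·σ_1 + 1·σ_2 = 6(Δ_1 - Δ_0) = -96
  1·σ_1 + 4·σ_2 + 1·σ_3 = 6(Δ_2 - Δ_1) = -24
  1·σ_2 + 4·σ_3 + 1·σ_4 = 6(Δ_3 - Δ_2) = 84
Clamped end conditions give two more equations: 2h_0·σ_0 + h_0·σ_1 = 6(Δ_0 - p'(0)) = 102 and h_3·σ_3 + 2h_3·σ_4 = 6(p'(4) - Δ_3) = -36.
Solving: σ_0 = 2003/28, σ_1 = -575/14, σ_2 = -13/4, σ_3 = 421/14, σ_4 = -925/28.
On [3, 4], p'(t) = b_3 + 2c_3·(t - 3) + 3d_3·(t - 3)² with b_3 = Δ_3 - h_3(2σ_3 + σ_4)/6 = 83/56, c_3 = σ_3/2 = 421/28, d_3 = (σ_4 - σ_3)/(6h_3) = -589/56. So p'(3) = 83/56.

1.4821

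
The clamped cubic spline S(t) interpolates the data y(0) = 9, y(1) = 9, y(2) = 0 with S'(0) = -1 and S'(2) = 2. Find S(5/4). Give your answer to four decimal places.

Put M_i = S'' at the i-th knot. Here h = (1, 1) and Δ = (0, -9), so the interior equations h_(i-1)·M_(i-1) + 2(h_(i-1)+h_i)·M_i + h_i·M_(i+1) = 6(Δ_i − Δ_(i-1)) read
  1·M_0 + 4·M_1 + 1·M_2 = 6(Δ_1 - Δ_0) = -54
Clamped end conditions give two more equations: 2h_0·M_0 + h_0·M_1 = 6(Δ_0 - S'(0)) = 6 and h_1·M_1 + 2h_1·M_2 = 6(S'(2) - Δ_1) = 66.
Hence M_0 = 18, M_1 = -30, M_2 = 48.
On [1, 2], S(t) = 9 - 7·(t - 1) - 15·(t - 1)² + 13·(t - 1)³.
With (t - 1) = 1/4: S(5/4) = 417/64.

6.5156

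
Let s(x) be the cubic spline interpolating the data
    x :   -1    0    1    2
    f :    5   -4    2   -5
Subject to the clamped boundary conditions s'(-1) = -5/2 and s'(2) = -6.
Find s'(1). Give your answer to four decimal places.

With M_i denoting the second derivative at x_i, h_i = 1, 1, 1, and Δ_i = (y_(i+1) − y_i)/h_i = -9, 6, -7:
  1·M_0 + 4·M_1 + 1·M_2 = 6(Δ_1 - Δ_0) = 90
  1·M_1 + 4·M_2 + 1·M_3 = 6(Δ_2 - Δ_1) = -78
Clamped end conditions give two more equations: 2h_0·M_0 + h_0·M_1 = 6(Δ_0 - s'(-1)) = -39 and h_2·M_2 + 2h_2·M_3 = 6(s'(2) - Δ_2) = 6.
Hence M_0 = -602/15, M_1 = 619/15, M_2 = -524/15, M_3 = 307/15.
On [1, 2], s'(x) = b_2 + 2c_2·(x - 1) + 3d_2·(x - 1)² with b_2 = Δ_2 - h_2(2M_2 + M_3)/6 = 37/30, c_2 = M_2/2 = -262/15, d_2 = (M_3 - M_2)/(6h_2) = 277/30. So s'(1) = 37/30.

1.2333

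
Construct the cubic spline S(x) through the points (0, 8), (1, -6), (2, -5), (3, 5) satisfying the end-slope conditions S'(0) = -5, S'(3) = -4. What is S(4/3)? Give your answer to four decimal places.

Let m_i = S''(x_i). Step sizes h_i = 1, 1, 1; slopes of the chords Δ_i = (y_(i+1) - y_i)/h_i = -14, 1, 10.
  1·m_0 + 4·m_1 + 1·m_2 = 6(Δ_1 - Δ_0) = 90
  1·m_1 + 4·m_2 + 1·m_3 = 6(Δ_2 - Δ_1) = 54
Clamped end conditions give two more equations: 2h_0·m_0 + h_0·m_1 = 6(Δ_0 - S'(0)) = -54 and h_2·m_2 + 2h_2·m_3 = 6(S'(3) - Δ_2) = -84.
Forward elimination and back-substitution give m_0 = -614/15, m_1 = 418/15, m_2 = 292/15, m_3 = -776/15.
On [1, 2], S(x) = -6 - 173/15·(x - 1) + 209/15·(x - 1)² - 7/5·(x - 1)³.
With (x - 1) = 1/3: S(4/3) = -1127/135.

-8.3481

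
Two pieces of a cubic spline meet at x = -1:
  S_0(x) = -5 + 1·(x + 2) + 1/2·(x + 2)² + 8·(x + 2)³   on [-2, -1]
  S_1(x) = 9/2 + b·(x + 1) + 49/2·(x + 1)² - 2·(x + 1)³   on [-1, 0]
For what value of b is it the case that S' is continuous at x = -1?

26

S_0'(x) = 1 + 1·(x + 2) + 24·(x + 2)², so S_0'(-1) = 26. On the right, S_1'(-1) = b, so b = 26.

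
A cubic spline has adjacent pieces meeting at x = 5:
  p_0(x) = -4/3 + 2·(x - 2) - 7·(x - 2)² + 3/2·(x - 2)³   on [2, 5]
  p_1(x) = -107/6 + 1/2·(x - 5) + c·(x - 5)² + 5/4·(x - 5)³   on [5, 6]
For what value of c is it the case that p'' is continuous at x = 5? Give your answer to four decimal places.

p_0''(x) = -14 + 9·(x - 2), so p_0''(5) = 13. On the right, p_1''(5) = 2c, so c = 13/2.

6.5000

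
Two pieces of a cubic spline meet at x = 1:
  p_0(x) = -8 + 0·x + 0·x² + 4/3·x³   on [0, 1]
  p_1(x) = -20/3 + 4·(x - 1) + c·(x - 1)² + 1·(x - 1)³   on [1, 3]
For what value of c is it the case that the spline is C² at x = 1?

4

p_0''(x) = 0 + 8·x, so p_0''(1) = 8. On the right, p_1''(1) = 2c, so c = 4.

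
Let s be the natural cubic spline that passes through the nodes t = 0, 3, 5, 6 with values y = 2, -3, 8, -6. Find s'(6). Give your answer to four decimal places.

Let M_i = s''(x_i). Step sizes h_i = 3, 2, 1; slopes of the chords Δ_i = (y_(i+1) - y_i)/h_i = -5/3, 11/2, -14.
  3·M_0 + 10·M_1 + 2·M_2 = 6(Δ_1 - Δ_0) = 43
  2·M_1 + 6·M_2 + 1·M_3 = 6(Δ_2 - Δ_1) = -117
Natural end conditions: M_0 = M_3 = 0.
Solving the tridiagonal system: M_0 = 0, M_1 = 123/14, M_2 = -157/7, M_3 = 0.
On [5, 6], s'(t) = b_2 + 2c_2·(t - 5) + 3d_2·(t - 5)² with b_2 = Δ_2 - h_2(2M_2 + M_3)/6 = -137/21, c_2 = M_2/2 = -157/14, d_2 = (M_3 - M_2)/(6h_2) = 157/42. So s'(6) = -745/42.

-17.7381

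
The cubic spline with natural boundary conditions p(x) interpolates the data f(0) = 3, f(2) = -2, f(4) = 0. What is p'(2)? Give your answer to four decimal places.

Write M_i for p''(x_i). With h_i = 2, 2 and divided differences Δ_i = -5/2, 1, the continuity of p' gives the tridiagonal system
  2·M_0 + 8·M_1 + 2·M_2 = 6(Δ_1 - Δ_0) = 21
Natural end conditions: M_0 = M_2 = 0.
Hence M_0 = 0, M_1 = 21/8, M_2 = 0.
On [2, 4], p'(x) = b_1 + 2c_1·(x - 2) + 3d_1·(x - 2)² with b_1 = Δ_1 - h_1(2M_1 + M_2)/6 = -3/4, c_1 = M_1/2 = 21/16, d_1 = (M_2 - M_1)/(6h_1) = -7/32. So p'(2) = -3/4.

-0.7500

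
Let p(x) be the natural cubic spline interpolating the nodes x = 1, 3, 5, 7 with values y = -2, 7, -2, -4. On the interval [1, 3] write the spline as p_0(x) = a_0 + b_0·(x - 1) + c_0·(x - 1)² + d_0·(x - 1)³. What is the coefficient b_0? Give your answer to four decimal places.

Write σ_i for p''(x_i). With h_i = 2, 2, 2 and divided differences Δ_i = 9/2, -9/2, -1, the continuity of p' gives the tridiagonal system
  2·σ_0 + 8·σ_1 + 2·σ_2 = 6(Δ_1 - Δ_0) = -54
  2·σ_1 + 8·σ_2 + 2·σ_3 = 6(Δ_2 - Δ_1) = 21
Natural end conditions: σ_0 = σ_3 = 0.
Solving the tridiagonal system: σ_0 = 0, σ_1 = -79/10, σ_2 = 23/5, σ_3 = 0.
On [1, 3], with p_0(x) = a_0 + b_0·(x - 1) + c_0·(x - 1)² + d_0·(x - 1)³: c_0 = σ_0/2 = 0, d_0 = (σ_1 - σ_0)/(6h_0) = -79/120, b_0 = Δ_0 - h_0(2σ_0 + σ_1)/6 = 107/15.

7.1333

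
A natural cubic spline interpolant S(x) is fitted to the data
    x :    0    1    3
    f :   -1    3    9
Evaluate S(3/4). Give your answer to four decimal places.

2.0547

Let M_i = S''(x_i). Step sizes h_i = 1, 2; slopes of the chords Δ_i = (y_(i+1) - y_i)/h_i = 4, 3.
  1·M_0 + 6·M_1 + 2·M_2 = 6(Δ_1 - Δ_0) = -6
Natural end conditions: M_0 = M_2 = 0.
Solving: M_0 = 0, M_1 = -1, M_2 = 0.
On [0, 1], S(x) = -1 + 25/6·x + 0·x² - 1/6·x³.
With x = 3/4: S(3/4) = 263/128.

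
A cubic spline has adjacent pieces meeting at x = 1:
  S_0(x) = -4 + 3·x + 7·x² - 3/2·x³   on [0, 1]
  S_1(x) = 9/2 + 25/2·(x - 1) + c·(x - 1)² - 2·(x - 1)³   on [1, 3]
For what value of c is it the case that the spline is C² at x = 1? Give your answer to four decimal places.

S_0''(x) = 14 - 9·x, so S_0''(1) = 5. On the right, S_1''(1) = 2c, so c = 5/2.

2.5000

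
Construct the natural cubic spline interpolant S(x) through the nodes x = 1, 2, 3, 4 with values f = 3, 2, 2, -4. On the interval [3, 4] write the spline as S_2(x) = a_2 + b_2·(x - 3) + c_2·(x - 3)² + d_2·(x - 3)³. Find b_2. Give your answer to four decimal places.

-2.6667

Write m_i for S''(x_i). With h_i = 1, 1, 1 and divided differences Δ_i = -1, 0, -6, the continuity of S' gives the tridiagonal system
  1·m_0 + 4·m_1 + 1·m_2 = 6(Δ_1 - Δ_0) = 6
  1·m_1 + 4·m_2 + 1·m_3 = 6(Δ_2 - Δ_1) = -36
Natural end conditions: m_0 = m_3 = 0.
Solving: m_0 = 0, m_1 = 4, m_2 = -10, m_3 = 0.
On [3, 4], with S_2(x) = a_2 + b_2·(x - 3) + c_2·(x - 3)² + d_2·(x - 3)³: c_2 = m_2/2 = -5, d_2 = (m_3 - m_2)/(6h_2) = 5/3, b_2 = Δ_2 - h_2(2m_2 + m_3)/6 = -8/3.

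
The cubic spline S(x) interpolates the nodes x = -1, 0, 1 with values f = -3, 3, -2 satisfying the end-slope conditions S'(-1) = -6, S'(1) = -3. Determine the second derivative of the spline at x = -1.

Let M_i = S''(x_i). Step sizes h_i = 1, 1; slopes of the chords Δ_i = (y_(i+1) - y_i)/h_i = 6, -5.
  1·M_0 + 4·M_1 + 1·M_2 = 6(Δ_1 - Δ_0) = -66
Clamped end conditions give two more equations: 2h_0·M_0 + h_0·M_1 = 6(Δ_0 - S'(-1)) = 72 and h_1·M_1 + 2h_1·M_2 = 6(S'(1) - Δ_1) = 12.
Forward elimination and back-substitution give M_0 = 54, M_1 = -36, M_2 = 24.

54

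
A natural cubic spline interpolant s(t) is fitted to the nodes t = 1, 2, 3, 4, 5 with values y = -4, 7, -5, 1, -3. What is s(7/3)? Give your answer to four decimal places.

3.6019

Write m_i for s''(x_i). With h_i = 1, 1, 1, 1 and divided differences Δ_i = 11, -12, 6, -4, the continuity of s' gives the tridiagonal system
  1·m_0 + 4·m_1 + 1·m_2 = 6(Δ_1 - Δ_0) = -138
  1·m_1 + 4·m_2 + 1·m_3 = 6(Δ_2 - Δ_1) = 108
  1·m_2 + 4·m_3 + 1·m_4 = 6(Δ_3 - Δ_2) = -60
Natural end conditions: m_0 = m_4 = 0.
Solving the tridiagonal system: m_0 = 0, m_1 = -183/4, m_2 = 45, m_3 = -105/4, m_4 = 0.
On [2, 3], s(t) = 7 - 17/4·(t - 2) - 183/8·(t - 2)² + 121/8·(t - 2)³.
With (t - 2) = 1/3: s(7/3) = 389/108.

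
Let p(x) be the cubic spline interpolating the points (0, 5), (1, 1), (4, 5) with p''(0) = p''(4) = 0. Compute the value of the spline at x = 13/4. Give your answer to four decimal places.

2.5938

Let M_i = p''(x_i). Step sizes h_i = 1, 3; slopes of the chords Δ_i = (y_(i+1) - y_i)/h_i = -4, 4/3.
  1·M_0 + 8·M_1 + 3·M_2 = 6(Δ_1 - Δ_0) = 32
Natural end conditions: M_0 = M_2 = 0.
Solving the tridiagonal system: M_0 = 0, M_1 = 4, M_2 = 0.
On [1, 4], p(x) = 1 - 8/3·(x - 1) + 2·(x - 1)² - 2/9·(x - 1)³.
With (x - 1) = 9/4: p(13/4) = 83/32.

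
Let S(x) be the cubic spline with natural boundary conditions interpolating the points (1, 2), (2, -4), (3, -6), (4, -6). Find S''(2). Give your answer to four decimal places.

5.6000

With σ_i denoting the second derivative at x_i, h_i = 1, 1, 1, and Δ_i = (y_(i+1) − y_i)/h_i = -6, -2, 0:
  1·σ_0 + 4·σ_1 + 1·σ_2 = 6(Δ_1 - Δ_0) = 24
  1·σ_1 + 4·σ_2 + 1·σ_3 = 6(Δ_2 - Δ_1) = 12
Natural end conditions: σ_0 = σ_3 = 0.
Solving the tridiagonal system: σ_0 = 0, σ_1 = 28/5, σ_2 = 8/5, σ_3 = 0.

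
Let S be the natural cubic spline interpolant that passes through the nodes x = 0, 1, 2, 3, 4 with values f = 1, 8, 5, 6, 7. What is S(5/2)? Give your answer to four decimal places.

Let M_i = S''(x_i). Step sizes h_i = 1, 1, 1, 1; slopes of the chords Δ_i = (y_(i+1) - y_i)/h_i = 7, -3, 1, 1.
  1·M_0 + 4·M_1 + 1·M_2 = 6(Δ_1 - Δ_0) = -60
  1·M_1 + 4·M_2 + 1·M_3 = 6(Δ_2 - Δ_1) = 24
  1·M_2 + 4·M_3 + 1·M_4 = 6(Δ_3 - Δ_2) = 0
Natural end conditions: M_0 = M_4 = 0.
Hence M_0 = 0, M_1 = -249/14, M_2 = 78/7, M_3 = -39/14, M_4 = 0.
On [2, 3], S(x) = 5 - 9/4·(x - 2) + 39/7·(x - 2)² - 65/28·(x - 2)³.
With (x - 2) = 1/2: S(5/2) = 1115/224.

4.9777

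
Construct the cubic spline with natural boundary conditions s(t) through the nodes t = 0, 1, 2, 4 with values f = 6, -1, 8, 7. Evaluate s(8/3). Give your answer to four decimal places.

11.1449

Put σ_i = s'' at the i-th knot. Here h = (1, 1, 2) and Δ = (-7, 9, -1/2), so the interior equations h_(i-1)·σ_(i-1) + 2(h_(i-1)+h_i)·σ_i + h_i·σ_(i+1) = 6(Δ_i − Δ_(i-1)) read
  1·σ_0 + 4·σ_1 + 1·σ_2 = 6(Δ_1 - Δ_0) = 96
  1·σ_1 + 6·σ_2 + 2·σ_3 = 6(Δ_2 - Δ_1) = -57
Natural end conditions: σ_0 = σ_3 = 0.
Hence σ_0 = 0, σ_1 = 633/23, σ_2 = -324/23, σ_3 = 0.
On [2, 4], s(t) = 8 + 409/46·(t - 2) - 162/23·(t - 2)² + 27/23·(t - 2)³.
With (t - 2) = 2/3: s(8/3) = 769/69.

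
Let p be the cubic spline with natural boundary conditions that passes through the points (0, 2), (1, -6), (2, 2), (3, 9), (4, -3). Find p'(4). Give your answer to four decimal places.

-16.7321

Put σ_i = p'' at the i-th knot. Here h = (1, 1, 1, 1) and Δ = (-8, 8, 7, -12), so the interior equations h_(i-1)·σ_(i-1) + 2(h_(i-1)+h_i)·σ_i + h_i·σ_(i+1) = 6(Δ_i − Δ_(i-1)) read
  1·σ_0 + 4·σ_1 + 1·σ_2 = 6(Δ_1 - Δ_0) = 96
  1·σ_1 + 4·σ_2 + 1·σ_3 = 6(Δ_2 - Δ_1) = -6
  1·σ_2 + 4·σ_3 + 1·σ_4 = 6(Δ_3 - Δ_2) = -114
Natural end conditions: σ_0 = σ_4 = 0.
Hence σ_0 = 0, σ_1 = 675/28, σ_2 = -3/7, σ_3 = -795/28, σ_4 = 0.
On [3, 4], p'(x) = b_3 + 2c_3·(x - 3) + 3d_3·(x - 3)² with b_3 = Δ_3 - h_3(2σ_3 + σ_4)/6 = -71/28, c_3 = σ_3/2 = -795/56, d_3 = (σ_4 - σ_3)/(6h_3) = 265/56. So p'(4) = -937/56.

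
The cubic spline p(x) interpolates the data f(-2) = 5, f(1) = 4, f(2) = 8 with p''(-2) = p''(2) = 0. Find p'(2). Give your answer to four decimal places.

With σ_i denoting the second derivative at x_i, h_i = 3, 1, and Δ_i = (y_(i+1) − y_i)/h_i = -1/3, 4:
  3·σ_0 + 8·σ_1 + 1·σ_2 = 6(Δ_1 - Δ_0) = 26
Natural end conditions: σ_0 = σ_2 = 0.
Solving: σ_0 = 0, σ_1 = 13/4, σ_2 = 0.
On [1, 2], p'(x) = b_1 + 2c_1·(x - 1) + 3d_1·(x - 1)² with b_1 = Δ_1 - h_1(2σ_1 + σ_2)/6 = 35/12, c_1 = σ_1/2 = 13/8, d_1 = (σ_2 - σ_1)/(6h_1) = -13/24. So p'(2) = 109/24.

4.5417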